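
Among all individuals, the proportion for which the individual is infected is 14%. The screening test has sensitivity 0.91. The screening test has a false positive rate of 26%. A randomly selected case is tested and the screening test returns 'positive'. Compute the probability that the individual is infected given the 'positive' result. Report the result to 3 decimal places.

P(H | E) ≈ 0.363

Let H be the event that the individual is infected. P(H) = 0.14, so P(¬H) = 0.86. With E the 'positive' result, P(E|H) = 0.91 and P(E|¬H) = 0.26.
P(E) = 0.91·0.14 + 0.26·0.86 = 0.12740 + 0.22360 = 0.35100.
By Bayes' theorem, P(H|E) = 0.12740 / 0.35100 = 0.363.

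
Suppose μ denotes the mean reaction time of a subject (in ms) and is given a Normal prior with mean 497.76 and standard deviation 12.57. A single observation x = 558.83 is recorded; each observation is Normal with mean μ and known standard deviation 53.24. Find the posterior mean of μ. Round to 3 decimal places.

Posterior mean ≈ 500.985

Prior precision 1/τ₀² = 1/12.57² = 0.00632892; data precision n/σ² = 1/53.24² = 0.00035280.
Posterior precision = 0.00632892 + 0.00035280 = 0.00668171.
Posterior mean = (0.00632892·497.76 + 0.00035280·558.83) / 0.00668171 = 500.985.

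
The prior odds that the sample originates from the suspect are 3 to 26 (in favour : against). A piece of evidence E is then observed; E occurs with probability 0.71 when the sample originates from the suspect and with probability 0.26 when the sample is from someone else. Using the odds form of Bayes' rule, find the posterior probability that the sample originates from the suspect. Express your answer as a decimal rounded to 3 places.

Prior odds = 3/26 = 0.11538. In log-odds, ln(0.11538) = -2.1595.
Add log likelihood ratio: ln(2.7308) = 1.0046.
Posterior log-odds = -1.1549, so posterior odds = exp(-1.1549) = 0.31509. Converting, P(H|E) = 0.31509/1.3151 = 0.240.

Posterior probability ≈ 0.240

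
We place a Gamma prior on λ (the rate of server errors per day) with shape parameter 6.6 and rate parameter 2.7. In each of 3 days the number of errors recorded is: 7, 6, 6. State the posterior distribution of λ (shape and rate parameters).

Total count ∑xᵢ = 19 over n = 3 days.
Gamma is conjugate to the Poisson likelihood: posterior is Gamma(shape = 6.6+19 = 25.6, rate = 2.7+3 = 5.7).

Posterior: Gamma(shape=25.6, rate=5.7)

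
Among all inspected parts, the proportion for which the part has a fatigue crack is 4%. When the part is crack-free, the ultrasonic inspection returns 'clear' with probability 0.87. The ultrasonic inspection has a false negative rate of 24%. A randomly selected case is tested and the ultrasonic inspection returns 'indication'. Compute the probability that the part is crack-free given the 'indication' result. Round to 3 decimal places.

Let H be the event that the part has a fatigue crack. P(H) = 0.04, so P(¬H) = 0.96. With E the 'indication' result, P(E|H) = 0.76 and P(E|¬H) = 0.13.
P(E) = 0.76·0.04 + 0.13·0.96 = 0.030400 + 0.12480 = 0.15520.
By Bayes' theorem, P(H|E) = 0.030400 / 0.15520 = 0.196. Hence P(¬H|E) = 1 − 0.196 = 0.804.

P(¬H | E) ≈ 0.804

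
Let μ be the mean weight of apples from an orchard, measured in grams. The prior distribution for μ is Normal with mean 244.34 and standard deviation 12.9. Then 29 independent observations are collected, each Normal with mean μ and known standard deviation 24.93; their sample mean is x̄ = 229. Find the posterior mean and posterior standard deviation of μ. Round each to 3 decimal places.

Posterior mean ≈ 230.750; posterior SD ≈ 4.357

Prior precision 1/τ₀² = 1/12.9² = 0.00600925; data precision n/σ² = 29/24.93² = 0.0466609.
Posterior precision = 0.00600925 + 0.0466609 = 0.0526702, giving posterior SD = 1/√0.0526702 = 4.357.
Posterior mean = (0.00600925·244.34 + 0.0466609·229) / 0.0526702 = 230.750.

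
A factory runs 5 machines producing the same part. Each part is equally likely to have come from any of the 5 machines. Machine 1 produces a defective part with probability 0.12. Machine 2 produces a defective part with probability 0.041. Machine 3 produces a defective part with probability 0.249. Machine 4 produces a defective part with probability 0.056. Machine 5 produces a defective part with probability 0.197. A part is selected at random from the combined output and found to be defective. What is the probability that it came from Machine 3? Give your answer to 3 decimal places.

P(defective|M1) = 0.12; P(defective|M2) = 0.041; P(defective|M3) = 0.249; P(defective|M4) = 0.056; P(defective|M5) = 0.197.
Prior × likelihood for each source: 0.2·0.12=0.02400, 0.2·0.041=0.008200, 0.2·0.249=0.04980, 0.2·0.056=0.01120, 0.2·0.197=0.03940. Summing gives P(defective) = 0.13260.
P(Machine 3 | defective) = 0.04980 / 0.13260 = 0.376.

Posterior probability ≈ 0.376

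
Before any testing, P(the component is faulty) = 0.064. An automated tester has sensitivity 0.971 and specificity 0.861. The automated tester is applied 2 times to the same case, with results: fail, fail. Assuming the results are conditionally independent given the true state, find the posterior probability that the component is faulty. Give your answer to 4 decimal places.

Let H be the event that the component is faulty; start with P(H) = 0.064. P('fail'|H) = 0.971, P('fail'|¬H) = 0.139.
Update on result 1 ('fail'): P(H) ← 0.971·0.0640 / (0.971·0.0640 + 0.139·0.9360) = 0.062144/0.19225 = 0.3232.
Update on result 2 ('fail'): P(H) ← 0.971·0.3232 / (0.971·0.3232 + 0.139·0.6768) = 0.31387/0.40794 = 0.7694.

Posterior P(H) ≈ 0.7694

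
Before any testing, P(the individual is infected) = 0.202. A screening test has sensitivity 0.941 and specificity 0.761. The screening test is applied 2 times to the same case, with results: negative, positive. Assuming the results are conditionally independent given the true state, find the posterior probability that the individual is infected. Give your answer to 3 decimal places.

With H the event that the individual is infected, the joint likelihood of the observed sequence is P(data|H) = 0.059·0.941 = 0.055519 and P(data|¬H) = 0.761·0.239 = 0.18188.
Bayes: P(H|data) = 0.202·0.055519 / (0.202·0.055519 + 0.798·0.18188) = 0.011215/0.15635 = 0.0717.

Posterior P(H) ≈ 0.072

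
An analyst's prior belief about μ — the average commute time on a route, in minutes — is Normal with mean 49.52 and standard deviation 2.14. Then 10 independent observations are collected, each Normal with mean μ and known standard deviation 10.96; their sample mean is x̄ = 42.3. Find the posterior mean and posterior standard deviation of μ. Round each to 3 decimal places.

With known σ, the Normal prior is conjugate. Weight on the data is w = (n/σ²)/(n/σ² + 1/τ₀²) = 0.0832490/(0.0832490+0.218360) = 0.27602.
Posterior mean = w·x̄ + (1−w)·μ₀ = 0.27602·42.3 + 0.72398·49.52 = 47.527. Posterior variance = 1/(0.0832490+0.218360) = 3.31555, so SD = 1.821.

Posterior mean ≈ 47.527; posterior SD ≈ 1.821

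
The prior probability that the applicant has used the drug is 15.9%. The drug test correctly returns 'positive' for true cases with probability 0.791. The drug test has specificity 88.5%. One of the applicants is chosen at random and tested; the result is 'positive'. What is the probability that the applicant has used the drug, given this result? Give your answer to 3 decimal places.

Write H for 'the applicant has used the drug'. Prior odds H:¬H = 0.159/0.841 = 0.18906. For the 'positive' outcome, the likelihood ratio is 0.791/0.115 = 6.8783.
Posterior odds = 0.18906 × 6.8783 = 1.3004, so P(H|E) = 1.3004/(1+1.3004) = 0.565.

P(H | E) ≈ 0.565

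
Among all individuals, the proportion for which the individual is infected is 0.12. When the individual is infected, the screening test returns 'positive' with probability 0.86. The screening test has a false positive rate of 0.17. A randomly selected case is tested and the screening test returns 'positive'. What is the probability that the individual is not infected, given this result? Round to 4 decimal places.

Let H be the event that the individual is infected. P(H) = 0.12, so P(¬H) = 0.88. With E the 'positive' result, P(E|H) = 0.86 and P(E|¬H) = 0.17.
P(E) = 0.86·0.12 + 0.17·0.88 = 0.10320 + 0.14960 = 0.25280.
By Bayes' theorem, P(H|E) = 0.10320 / 0.25280 = 0.4082. Hence P(¬H|E) = 1 − 0.4082 = 0.5918.

P(¬H | E) ≈ 0.5918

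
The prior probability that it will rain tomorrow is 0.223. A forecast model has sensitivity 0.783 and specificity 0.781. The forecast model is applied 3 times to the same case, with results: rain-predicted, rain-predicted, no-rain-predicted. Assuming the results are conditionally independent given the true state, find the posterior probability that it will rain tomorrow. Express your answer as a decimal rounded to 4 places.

Posterior P(H) ≈ 0.5048

Let H be the event that it will rain tomorrow; start with P(H) = 0.223. P('rain-predicted'|H) = 0.783, P('rain-predicted'|¬H) = 0.219.
Update on result 1 ('rain-predicted'): P(H) ← 0.783·0.2230 / (0.783·0.2230 + 0.219·0.7770) = 0.17461/0.34477 = 0.5064.
Update on result 2 ('rain-predicted'): P(H) ← 0.783·0.5064 / (0.783·0.5064 + 0.219·0.4936) = 0.39655/0.50464 = 0.7858.
Update on result 3 ('no-rain-predicted'): P(H) ← 0.217·0.7858 / (0.217·0.7858 + 0.781·0.2142) = 0.17052/0.33780 = 0.5048.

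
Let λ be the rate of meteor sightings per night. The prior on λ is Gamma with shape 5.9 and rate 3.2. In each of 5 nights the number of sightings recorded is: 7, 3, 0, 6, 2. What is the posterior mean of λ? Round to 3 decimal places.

The Poisson likelihood adds the total count to the shape and the number of exposure periods to the rate. Here ∑xᵢ = 18 and n = 5, so shape 5.9→23.9 and rate 3.2→8.2.
Posterior mean = shape/rate = 23.9/8.2 = 2.915.

Posterior mean ≈ 2.915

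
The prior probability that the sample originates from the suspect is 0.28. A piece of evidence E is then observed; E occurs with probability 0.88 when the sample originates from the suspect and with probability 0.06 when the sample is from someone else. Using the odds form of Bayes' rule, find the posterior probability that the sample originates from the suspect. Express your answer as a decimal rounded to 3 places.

Prior odds = 0.28/(1−0.28) = 0.38889. In log-odds, ln(0.38889) = -0.94446.
Add log likelihood ratio: ln(14.667) = 2.6856.
Posterior log-odds = 1.7411, so posterior odds = exp(1.7411) = 5.7037. Converting, P(H|E) = 5.7037/6.7037 = 0.851.

Posterior probability ≈ 0.851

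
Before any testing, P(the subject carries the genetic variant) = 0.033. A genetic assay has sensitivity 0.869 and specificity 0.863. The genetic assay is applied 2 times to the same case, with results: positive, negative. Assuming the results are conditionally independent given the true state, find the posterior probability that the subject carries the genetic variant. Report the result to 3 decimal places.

Posterior P(H) ≈ 0.032

With H the event that the subject carries the genetic variant, the joint likelihood of the observed sequence is P(data|H) = 0.869·0.131 = 0.11384 and P(data|¬H) = 0.137·0.863 = 0.11823.
Bayes: P(H|data) = 0.033·0.11384 / (0.033·0.11384 + 0.967·0.11823) = 0.0037567/0.11809 = 0.0318.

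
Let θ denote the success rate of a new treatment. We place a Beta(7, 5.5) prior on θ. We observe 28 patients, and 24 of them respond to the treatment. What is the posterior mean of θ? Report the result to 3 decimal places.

Observing 24 successes and 4 failures updates Beta(7, 5.5) by adding the success and failure counts to the two shape parameters: α = 7+24 = 31, β = 5.5+4 = 9.5.
E[θ | data] = 31/(31+9.5) = 0.765.

Posterior mean ≈ 0.765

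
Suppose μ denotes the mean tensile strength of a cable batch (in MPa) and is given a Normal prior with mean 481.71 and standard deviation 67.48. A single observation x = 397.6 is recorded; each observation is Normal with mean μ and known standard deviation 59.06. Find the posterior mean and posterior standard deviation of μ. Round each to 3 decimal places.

Prior precision 1/τ₀² = 1/67.48² = 0.00021961; data precision n/σ² = 1/59.06² = 0.00028669.
Posterior precision = 0.00021961 + 0.00028669 = 0.00050630, giving posterior SD = 1/√0.00050630 = 44.442.
Posterior mean = (0.00021961·481.71 + 0.00028669·397.6) / 0.00050630 = 434.083.

Posterior mean ≈ 434.083; posterior SD ≈ 44.442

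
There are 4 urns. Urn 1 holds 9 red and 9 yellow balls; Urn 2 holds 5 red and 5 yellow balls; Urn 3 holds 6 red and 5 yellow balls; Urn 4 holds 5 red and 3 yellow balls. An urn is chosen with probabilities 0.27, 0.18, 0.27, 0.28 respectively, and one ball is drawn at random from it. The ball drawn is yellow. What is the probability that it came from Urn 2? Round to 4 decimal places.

Posterior probability ≈ 0.1988

P(yellow|Urn 1) = 0.5; P(yellow|Urn 2) = 0.5; P(yellow|Urn 3) = 0.4545; P(yellow|Urn 4) = 0.375.
Prior × likelihood for each source: 0.27·0.5=0.1350, 0.18·0.5=0.09000, 0.27·0.4545=0.1227, 0.28·0.375=0.1050. Summing gives P(yellow) = 0.45273.
P(Urn 2 | yellow) = 0.09000 / 0.45273 = 0.1988.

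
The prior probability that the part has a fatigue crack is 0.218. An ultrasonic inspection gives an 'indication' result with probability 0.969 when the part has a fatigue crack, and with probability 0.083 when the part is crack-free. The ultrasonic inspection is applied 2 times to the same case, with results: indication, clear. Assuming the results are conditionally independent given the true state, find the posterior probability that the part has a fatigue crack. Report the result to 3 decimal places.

Let H be the event that the part has a fatigue crack; start with P(H) = 0.218. P('indication'|H) = 0.969, P('indication'|¬H) = 0.083.
Update on result 1 ('indication'): P(H) ← 0.969·0.2180 / (0.969·0.2180 + 0.083·0.7820) = 0.21124/0.27615 = 0.7650.
Update on result 2 ('clear'): P(H) ← 0.031·0.7650 / (0.031·0.7650 + 0.917·0.2350) = 0.023714/0.23925 = 0.0991.

Posterior P(H) ≈ 0.099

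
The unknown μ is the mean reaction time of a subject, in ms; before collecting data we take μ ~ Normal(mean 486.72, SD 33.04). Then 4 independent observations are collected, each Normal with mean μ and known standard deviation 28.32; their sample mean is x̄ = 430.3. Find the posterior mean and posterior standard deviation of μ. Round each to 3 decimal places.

Posterior mean ≈ 439.055; posterior SD ≈ 13.015

With known σ, the Normal prior is conjugate. Weight on the data is w = (n/σ²)/(n/σ² + 1/τ₀²) = 0.00498739/(0.00498739+0.00091605) = 0.84483.
Posterior mean = w·x̄ + (1−w)·μ₀ = 0.84483·430.3 + 0.15517·486.72 = 439.055. Posterior variance = 1/(0.00498739+0.00091605) = 169.393, so SD = 13.015.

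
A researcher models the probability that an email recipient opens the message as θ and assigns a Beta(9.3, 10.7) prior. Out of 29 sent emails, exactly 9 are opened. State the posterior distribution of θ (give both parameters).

Posterior: Beta(18.3, 30.7)

Observing 9 successes and 20 failures updates Beta(9.3, 10.7) by adding the success and failure counts to the two shape parameters: α = 9.3+9 = 18.3, β = 10.7+20 = 30.7.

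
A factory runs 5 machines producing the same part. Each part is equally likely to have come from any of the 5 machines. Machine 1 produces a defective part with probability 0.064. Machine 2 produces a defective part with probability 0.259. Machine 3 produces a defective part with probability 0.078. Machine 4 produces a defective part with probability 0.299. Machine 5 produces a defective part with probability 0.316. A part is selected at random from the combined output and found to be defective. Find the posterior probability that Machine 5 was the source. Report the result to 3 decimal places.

Tabulate prior·likelihood by source: [1] prior 0.2, lik 0.064, product 0.01280; [2] prior 0.2, lik 0.259, product 0.05180; [3] prior 0.2, lik 0.078, product 0.01560; [4] prior 0.2, lik 0.299, product 0.05980; [5] prior 0.2, lik 0.316, product 0.06320.
Normalizing constant = 0.20320; the posterior for Machine 5 is its product over the sum, 0.06320/0.20320 = 0.311.

Posterior probability ≈ 0.311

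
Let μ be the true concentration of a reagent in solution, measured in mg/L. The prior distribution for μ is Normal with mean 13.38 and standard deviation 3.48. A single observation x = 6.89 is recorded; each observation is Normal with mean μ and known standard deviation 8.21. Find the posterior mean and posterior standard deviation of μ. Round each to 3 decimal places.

Prior precision 1/τ₀² = 1/3.48² = 0.0825737; data precision n/σ² = 1/8.21² = 0.0148359.
Posterior precision = 0.0825737 + 0.0148359 = 0.0974095, giving posterior SD = 1/√0.0974095 = 3.204.
Posterior mean = (0.0825737·13.38 + 0.0148359·6.89) / 0.0974095 = 12.392.

Posterior mean ≈ 12.392; posterior SD ≈ 3.204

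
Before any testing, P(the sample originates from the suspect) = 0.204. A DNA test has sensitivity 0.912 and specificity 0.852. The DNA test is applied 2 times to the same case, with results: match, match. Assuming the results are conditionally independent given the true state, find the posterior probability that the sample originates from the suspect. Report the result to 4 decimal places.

Posterior P(H) ≈ 0.9068

With H the event that the sample originates from the suspect, the joint likelihood of the observed sequence is P(data|H) = 0.912·0.912 = 0.83174 and P(data|¬H) = 0.148·0.148 = 0.021904.
Bayes: P(H|data) = 0.204·0.83174 / (0.204·0.83174 + 0.796·0.021904) = 0.16968/0.18711 = 0.9068.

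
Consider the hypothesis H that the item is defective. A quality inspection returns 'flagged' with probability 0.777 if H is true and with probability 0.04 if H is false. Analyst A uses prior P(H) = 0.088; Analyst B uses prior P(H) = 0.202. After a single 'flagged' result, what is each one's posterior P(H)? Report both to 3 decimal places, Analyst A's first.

P('+'|H) = 0.777, P('+'|¬H) = 0.04.
Analyst A: numerator 0.777·0.088 = 0.068376; evidence = 0.068376+0.04·0.912 = 0.10486; posterior = 0.652.
Analyst B: numerator 0.777·0.202 = 0.15695; evidence = 0.15695+0.04·0.798 = 0.18887; posterior = 0.831.

Analyst A: 0.652; Analyst B: 0.831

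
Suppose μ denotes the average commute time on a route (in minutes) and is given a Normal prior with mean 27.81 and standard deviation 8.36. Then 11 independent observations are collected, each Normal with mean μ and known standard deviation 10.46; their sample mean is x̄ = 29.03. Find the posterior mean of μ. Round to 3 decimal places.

With known σ, the Normal prior is conjugate. Weight on the data is w = (n/σ²)/(n/σ² + 1/τ₀²) = 0.100538/(0.100538+0.0143083) = 0.87541.
Posterior mean = w·x̄ + (1−w)·μ₀ = 0.87541·29.03 + 0.12459·27.81 = 28.878.

Posterior mean ≈ 28.878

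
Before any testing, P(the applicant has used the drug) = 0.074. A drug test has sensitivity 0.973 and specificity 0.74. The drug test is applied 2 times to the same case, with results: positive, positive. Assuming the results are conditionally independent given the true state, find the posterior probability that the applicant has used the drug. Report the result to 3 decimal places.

With H the event that the applicant has used the drug, the joint likelihood of the observed sequence is P(data|H) = 0.973·0.973 = 0.94673 and P(data|¬H) = 0.26·0.26 = 0.067600.
Bayes: P(H|data) = 0.074·0.94673 / (0.074·0.94673 + 0.926·0.067600) = 0.070058/0.13266 = 0.5281.

Posterior P(H) ≈ 0.528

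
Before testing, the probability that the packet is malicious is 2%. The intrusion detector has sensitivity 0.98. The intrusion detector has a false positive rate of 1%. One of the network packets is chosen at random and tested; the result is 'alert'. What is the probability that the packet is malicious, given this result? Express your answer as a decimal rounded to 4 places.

P(H | E) ≈ 0.6667

Let H be the event that the packet is malicious. P(H) = 0.02, so P(¬H) = 0.98. With E the 'alert' result, P(E|H) = 0.98 and P(E|¬H) = 0.01.
P(E) = 0.98·0.02 + 0.01·0.98 = 0.019600 + 0.0098000 = 0.029400.
By Bayes' theorem, P(H|E) = 0.019600 / 0.029400 = 0.6667.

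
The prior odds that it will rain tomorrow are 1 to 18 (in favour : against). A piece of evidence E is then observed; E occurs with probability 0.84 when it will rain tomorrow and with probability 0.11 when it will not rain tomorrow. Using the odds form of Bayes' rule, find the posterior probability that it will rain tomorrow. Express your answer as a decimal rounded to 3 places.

Posterior probability ≈ 0.298

Prior odds = 1/18 = 0.055556. In log-odds, ln(0.055556) = -2.8904.
Add log likelihood ratio: ln(7.6364) = 2.0329.
Posterior log-odds = -0.85745, so posterior odds = exp(-0.85745) = 0.42424. Converting, P(H|E) = 0.42424/1.4242 = 0.298.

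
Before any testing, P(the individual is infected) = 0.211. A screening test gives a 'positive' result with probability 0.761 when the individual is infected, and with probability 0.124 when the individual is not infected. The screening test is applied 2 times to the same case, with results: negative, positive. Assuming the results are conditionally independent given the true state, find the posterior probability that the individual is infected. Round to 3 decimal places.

Let H be the event that the individual is infected; start with P(H) = 0.211. P('positive'|H) = 0.761, P('positive'|¬H) = 0.124.
Update on result 1 ('negative'): P(H) ← 0.239·0.2110 / (0.239·0.2110 + 0.876·0.7890) = 0.050429/0.74159 = 0.0680.
Update on result 2 ('positive'): P(H) ← 0.761·0.0680 / (0.761·0.0680 + 0.124·0.9320) = 0.051749/0.16732 = 0.3093.

Posterior P(H) ≈ 0.309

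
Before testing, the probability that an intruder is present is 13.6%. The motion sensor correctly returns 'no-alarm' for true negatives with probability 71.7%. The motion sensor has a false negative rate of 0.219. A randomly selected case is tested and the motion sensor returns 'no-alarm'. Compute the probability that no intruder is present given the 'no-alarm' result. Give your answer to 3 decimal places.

P(¬H | E) ≈ 0.954

Let H be the event that an intruder is present. P(H) = 0.136, so P(¬H) = 0.864. With E the 'no-alarm' result, P(E|H) = 0.219 and P(E|¬H) = 0.717.
P(E) = 0.219·0.136 + 0.717·0.864 = 0.029784 + 0.61949 = 0.64927.
By Bayes' theorem, P(H|E) = 0.029784 / 0.64927 = 0.046. Hence P(¬H|E) = 1 − 0.046 = 0.954.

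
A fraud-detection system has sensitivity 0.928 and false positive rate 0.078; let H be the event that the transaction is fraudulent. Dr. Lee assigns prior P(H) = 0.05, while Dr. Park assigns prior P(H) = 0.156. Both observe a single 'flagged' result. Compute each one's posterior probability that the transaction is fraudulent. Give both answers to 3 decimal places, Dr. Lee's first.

Dr. Lee: 0.385; Dr. Park: 0.687

P('+'|H) = 0.928, P('+'|¬H) = 0.078.
Dr. Lee: numerator 0.928·0.05 = 0.046400; evidence = 0.046400+0.078·0.95 = 0.12050; posterior = 0.385.
Dr. Park: numerator 0.928·0.156 = 0.14477; evidence = 0.14477+0.078·0.844 = 0.21060; posterior = 0.687.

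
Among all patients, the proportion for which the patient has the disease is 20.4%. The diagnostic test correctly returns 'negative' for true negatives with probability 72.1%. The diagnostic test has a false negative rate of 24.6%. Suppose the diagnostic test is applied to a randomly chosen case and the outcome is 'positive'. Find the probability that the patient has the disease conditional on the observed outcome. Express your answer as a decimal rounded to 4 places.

P(H | E) ≈ 0.4092

Let H be the event that the patient has the disease. P(H) = 0.204, so P(¬H) = 0.796. With E the 'positive' result, P(E|H) = 0.754 and P(E|¬H) = 0.279.
P(E) = 0.754·0.204 + 0.279·0.796 = 0.15382 + 0.22208 = 0.37590.
By Bayes' theorem, P(H|E) = 0.15382 / 0.37590 = 0.4092.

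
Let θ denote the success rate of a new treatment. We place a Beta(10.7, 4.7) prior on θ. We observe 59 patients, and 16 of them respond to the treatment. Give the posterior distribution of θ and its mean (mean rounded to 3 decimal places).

Posterior: Beta(26.7, 47.7); mean ≈ 0.359

The binomial likelihood is conjugate to the Beta prior: with 16 successes and 43 failures, the posterior is Beta(10.7+16, 4.7+43) = Beta(26.7, 47.7).
Posterior mean = α/(α+β) = 26.7/74.4 = 0.359.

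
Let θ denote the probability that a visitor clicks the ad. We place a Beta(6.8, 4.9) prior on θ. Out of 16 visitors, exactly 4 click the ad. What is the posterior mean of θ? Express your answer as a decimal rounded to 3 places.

Posterior mean ≈ 0.390

The binomial likelihood is conjugate to the Beta prior: with 4 successes and 12 failures, the posterior is Beta(6.8+4, 4.9+12) = Beta(10.8, 16.9).
E[θ | data] = 10.8/(10.8+16.9) = 0.390.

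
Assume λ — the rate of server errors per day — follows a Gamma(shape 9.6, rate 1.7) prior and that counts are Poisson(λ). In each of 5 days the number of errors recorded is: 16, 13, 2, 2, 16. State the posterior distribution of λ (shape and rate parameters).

Total count ∑xᵢ = 49 over n = 5 days.
Gamma is conjugate to the Poisson likelihood: posterior is Gamma(shape = 9.6+49 = 58.6, rate = 1.7+5 = 6.7).

Posterior: Gamma(shape=58.6, rate=6.7)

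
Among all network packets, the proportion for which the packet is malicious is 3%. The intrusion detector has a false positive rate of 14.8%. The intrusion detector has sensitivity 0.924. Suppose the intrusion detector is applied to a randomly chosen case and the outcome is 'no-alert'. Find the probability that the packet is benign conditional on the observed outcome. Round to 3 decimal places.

Let H be the event that the packet is malicious. P(H) = 0.03, so P(¬H) = 0.97. With E the 'no-alert' result, P(E|H) = 0.076 and P(E|¬H) = 0.852.
P(E) = 0.076·0.03 + 0.852·0.97 = 0.0022800 + 0.82644 = 0.82872.
By Bayes' theorem, P(H|E) = 0.0022800 / 0.82872 = 0.003. Hence P(¬H|E) = 1 − 0.003 = 0.997.

P(¬H | E) ≈ 0.997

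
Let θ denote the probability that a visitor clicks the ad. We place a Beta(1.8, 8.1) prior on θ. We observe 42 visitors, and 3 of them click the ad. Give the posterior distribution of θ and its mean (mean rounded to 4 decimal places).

Posterior: Beta(4.8, 47.1); mean ≈ 0.0925

Observing 3 successes and 39 failures updates Beta(1.8, 8.1) by adding the success and failure counts to the two shape parameters: α = 1.8+3 = 4.8, β = 8.1+39 = 47.1.
Posterior mean = α/(α+β) = 4.8/51.9 = 0.0925.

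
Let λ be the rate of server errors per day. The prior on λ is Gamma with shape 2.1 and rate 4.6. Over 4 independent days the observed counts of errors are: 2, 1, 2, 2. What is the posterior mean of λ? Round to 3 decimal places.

Total count ∑xᵢ = 7 over n = 4 days.
Gamma is conjugate to the Poisson likelihood: posterior is Gamma(shape = 2.1+7 = 9.1, rate = 4.6+4 = 8.6).
Posterior mean = shape/rate = 9.1/8.6 = 1.058.

Posterior mean ≈ 1.058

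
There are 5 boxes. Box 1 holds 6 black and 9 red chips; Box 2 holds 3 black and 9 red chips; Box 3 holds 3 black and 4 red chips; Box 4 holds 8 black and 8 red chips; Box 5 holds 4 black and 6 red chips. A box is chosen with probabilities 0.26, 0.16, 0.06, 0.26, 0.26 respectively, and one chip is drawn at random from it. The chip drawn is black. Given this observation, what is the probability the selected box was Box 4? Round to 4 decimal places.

Posterior probability ≈ 0.3220

P(black|Box 1) = 0.4; P(black|Box 2) = 0.25; P(black|Box 3) = 0.4286; P(black|Box 4) = 0.5; P(black|Box 5) = 0.4.
Prior × likelihood for each source: 0.26·0.4=0.1040, 0.16·0.25=0.04000, 0.06·0.4286=0.02571, 0.26·0.5=0.1300, 0.26·0.4=0.1040. Summing gives P(black) = 0.40371.
P(Box 4 | black) = 0.1300 / 0.40371 = 0.3220.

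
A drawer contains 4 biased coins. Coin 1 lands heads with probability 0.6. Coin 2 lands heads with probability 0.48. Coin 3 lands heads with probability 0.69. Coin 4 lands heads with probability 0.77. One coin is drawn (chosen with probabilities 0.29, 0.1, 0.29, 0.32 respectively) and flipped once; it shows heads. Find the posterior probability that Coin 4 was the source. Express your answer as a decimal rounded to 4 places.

Posterior probability ≈ 0.3686

Tabulate prior·likelihood by source: [1] prior 0.29, lik 0.6, product 0.1740; [2] prior 0.1, lik 0.48, product 0.04800; [3] prior 0.29, lik 0.69, product 0.2001; [4] prior 0.32, lik 0.77, product 0.2464.
Normalizing constant = 0.66850; the posterior for Coin 4 is its product over the sum, 0.2464/0.66850 = 0.3686.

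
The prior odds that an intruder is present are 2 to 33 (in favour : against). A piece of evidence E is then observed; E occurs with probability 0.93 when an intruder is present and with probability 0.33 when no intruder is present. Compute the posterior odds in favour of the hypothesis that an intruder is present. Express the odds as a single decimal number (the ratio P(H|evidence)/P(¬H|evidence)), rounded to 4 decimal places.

Prior odds = 2/33 = 0.060606.
Likelihood ratio for E = 0.93/0.33 = 2.8182.
Posterior odds = prior odds × LR = 0.17080.

Posterior odds ≈ 0.1708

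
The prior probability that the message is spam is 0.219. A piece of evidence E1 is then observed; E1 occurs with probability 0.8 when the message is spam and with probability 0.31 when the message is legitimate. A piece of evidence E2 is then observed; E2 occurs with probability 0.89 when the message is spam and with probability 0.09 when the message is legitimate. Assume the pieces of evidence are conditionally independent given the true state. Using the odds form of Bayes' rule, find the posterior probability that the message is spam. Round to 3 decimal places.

Posterior probability ≈ 0.877

Prior odds = 0.219/(1−0.219) = 0.28041.
Likelihood ratio for E1 = 0.8/0.31 = 2.5806.
Likelihood ratio for E2 = 0.89/0.09 = 9.8889.
Posterior odds = prior odds × LR₁ × LR₂ = 7.1560.
Posterior probability = odds/(1+odds) = 7.1560/8.1560 = 0.877.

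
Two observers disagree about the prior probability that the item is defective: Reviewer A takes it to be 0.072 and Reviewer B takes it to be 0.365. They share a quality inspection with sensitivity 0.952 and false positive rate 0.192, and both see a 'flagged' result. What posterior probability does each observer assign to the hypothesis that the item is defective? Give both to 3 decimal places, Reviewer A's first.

Reviewer A: 0.278; Reviewer B: 0.740

P('+'|H) = 0.952, P('+'|¬H) = 0.192.
Reviewer A: numerator 0.952·0.072 = 0.068544; evidence = 0.068544+0.192·0.928 = 0.24672; posterior = 0.278.
Reviewer B: numerator 0.952·0.365 = 0.34748; evidence = 0.34748+0.192·0.635 = 0.46940; posterior = 0.740.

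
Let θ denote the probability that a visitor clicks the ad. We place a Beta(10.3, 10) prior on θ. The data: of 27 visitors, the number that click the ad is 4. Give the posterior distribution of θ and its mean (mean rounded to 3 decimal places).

Posterior: Beta(14.3, 33); mean ≈ 0.302

The binomial likelihood is conjugate to the Beta prior: with 4 successes and 23 failures, the posterior is Beta(10.3+4, 10+23) = Beta(14.3, 33).
E[θ | data] = 14.3/(14.3+33) = 0.302.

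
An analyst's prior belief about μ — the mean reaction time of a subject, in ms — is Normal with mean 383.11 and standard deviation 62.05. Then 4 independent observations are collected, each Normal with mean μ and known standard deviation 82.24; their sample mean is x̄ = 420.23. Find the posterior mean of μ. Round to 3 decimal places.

With known σ, the Normal prior is conjugate. Weight on the data is w = (n/σ²)/(n/σ² + 1/τ₀²) = 0.00059142/(0.00059142+0.00025973) = 0.69485.
Posterior mean = w·x̄ + (1−w)·μ₀ = 0.69485·420.23 + 0.30515·383.11 = 408.903.

Posterior mean ≈ 408.903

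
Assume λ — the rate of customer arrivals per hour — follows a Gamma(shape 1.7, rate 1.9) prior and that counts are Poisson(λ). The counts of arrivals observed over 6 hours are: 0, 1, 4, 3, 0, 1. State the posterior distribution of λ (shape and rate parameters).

Total count ∑xᵢ = 9 over n = 6 hours.
Gamma is conjugate to the Poisson likelihood: posterior is Gamma(shape = 1.7+9 = 10.7, rate = 1.9+6 = 7.9).

Posterior: Gamma(shape=10.7, rate=7.9)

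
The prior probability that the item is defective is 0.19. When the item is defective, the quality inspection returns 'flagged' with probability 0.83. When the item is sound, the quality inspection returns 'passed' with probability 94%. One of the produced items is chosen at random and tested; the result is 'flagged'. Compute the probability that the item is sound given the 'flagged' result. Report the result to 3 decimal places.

Write H for 'the item is defective'. Prior odds H:¬H = 0.19/0.81 = 0.23457. For the 'flagged' outcome, the likelihood ratio is 0.83/0.06 = 13.833.
Posterior odds = 0.23457 × 13.833 = 3.2449, so P(H|E) = 3.2449/(1+3.2449) = 0.764. Then P(¬H|E) = 1 − 0.764 = 0.236.

P(¬H | E) ≈ 0.236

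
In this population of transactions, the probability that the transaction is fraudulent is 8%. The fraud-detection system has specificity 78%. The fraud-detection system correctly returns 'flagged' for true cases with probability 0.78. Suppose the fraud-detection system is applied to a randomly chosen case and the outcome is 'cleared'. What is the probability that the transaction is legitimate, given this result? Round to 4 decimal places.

P(¬H | E) ≈ 0.9761

Let H be the event that the transaction is fraudulent. P(H) = 0.08, so P(¬H) = 0.92. With E the 'cleared' result, P(E|H) = 0.22 and P(E|¬H) = 0.78.
P(E) = 0.22·0.08 + 0.78·0.92 = 0.017600 + 0.71760 = 0.73520.
By Bayes' theorem, P(H|E) = 0.017600 / 0.73520 = 0.0239. Hence P(¬H|E) = 1 − 0.0239 = 0.9761.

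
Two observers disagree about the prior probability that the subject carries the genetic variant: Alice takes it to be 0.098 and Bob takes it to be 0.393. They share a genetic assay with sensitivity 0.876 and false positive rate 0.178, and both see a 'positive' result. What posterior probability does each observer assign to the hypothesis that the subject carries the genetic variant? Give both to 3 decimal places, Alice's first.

Alice: 0.348; Bob: 0.761

P('+'|H) = 0.876, P('+'|¬H) = 0.178.
Alice: numerator 0.876·0.098 = 0.085848; evidence = 0.085848+0.178·0.902 = 0.24640; posterior = 0.348.
Bob: numerator 0.876·0.393 = 0.34427; evidence = 0.34427+0.178·0.607 = 0.45231; posterior = 0.761.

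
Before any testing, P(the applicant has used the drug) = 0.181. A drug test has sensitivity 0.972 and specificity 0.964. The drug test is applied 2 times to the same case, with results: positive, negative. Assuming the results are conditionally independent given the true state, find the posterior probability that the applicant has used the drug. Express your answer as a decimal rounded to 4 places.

Posterior P(H) ≈ 0.1477

Let H be the event that the applicant has used the drug; start with P(H) = 0.181. P('positive'|H) = 0.972, P('positive'|¬H) = 0.036.
Update on result 1 ('positive'): P(H) ← 0.972·0.1810 / (0.972·0.1810 + 0.036·0.8190) = 0.17593/0.20542 = 0.8565.
Update on result 2 ('negative'): P(H) ← 0.028·0.8565 / (0.028·0.8565 + 0.964·0.1435) = 0.023981/0.16235 = 0.1477.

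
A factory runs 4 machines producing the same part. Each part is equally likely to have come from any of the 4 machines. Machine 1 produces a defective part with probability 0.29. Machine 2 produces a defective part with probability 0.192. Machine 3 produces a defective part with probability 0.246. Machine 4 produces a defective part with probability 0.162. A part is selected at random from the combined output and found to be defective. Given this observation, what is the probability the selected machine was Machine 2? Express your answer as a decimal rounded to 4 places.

Posterior probability ≈ 0.2157

Tabulate prior·likelihood by source: [1] prior 0.25, lik 0.29, product 0.07250; [2] prior 0.25, lik 0.192, product 0.04800; [3] prior 0.25, lik 0.246, product 0.06150; [4] prior 0.25, lik 0.162, product 0.04050.
Normalizing constant = 0.22250; the posterior for Machine 2 is its product over the sum, 0.04800/0.22250 = 0.2157.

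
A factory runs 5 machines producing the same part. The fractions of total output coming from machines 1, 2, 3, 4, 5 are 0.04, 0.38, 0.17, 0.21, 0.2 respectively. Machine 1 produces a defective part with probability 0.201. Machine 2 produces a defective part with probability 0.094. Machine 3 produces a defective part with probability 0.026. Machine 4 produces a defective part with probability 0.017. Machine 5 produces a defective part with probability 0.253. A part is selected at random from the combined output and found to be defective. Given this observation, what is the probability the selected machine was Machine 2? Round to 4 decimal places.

Posterior probability ≈ 0.3490

Tabulate prior·likelihood by source: [1] prior 0.04, lik 0.201, product 0.008040; [2] prior 0.38, lik 0.094, product 0.03572; [3] prior 0.17, lik 0.026, product 0.004420; [4] prior 0.21, lik 0.017, product 0.003570; [5] prior 0.2, lik 0.253, product 0.05060.
Normalizing constant = 0.10235; the posterior for Machine 2 is its product over the sum, 0.03572/0.10235 = 0.3490.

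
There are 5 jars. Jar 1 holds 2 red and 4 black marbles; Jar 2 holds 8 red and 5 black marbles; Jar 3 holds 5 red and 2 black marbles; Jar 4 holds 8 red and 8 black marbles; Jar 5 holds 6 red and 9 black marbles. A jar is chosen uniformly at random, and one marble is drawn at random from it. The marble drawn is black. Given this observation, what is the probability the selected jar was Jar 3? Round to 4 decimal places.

P(black|Jar 1) = 0.6667; P(black|Jar 2) = 0.3846; P(black|Jar 3) = 0.2857; P(black|Jar 4) = 0.5; P(black|Jar 5) = 0.6.
Prior × likelihood for each source: 0.2·0.6667=0.1333, 0.2·0.3846=0.07692, 0.2·0.2857=0.05714, 0.2·0.5=0.1000, 0.2·0.6=0.1200. Summing gives P(black) = 0.48740.
P(Jar 3 | black) = 0.05714 / 0.48740 = 0.1172.

Posterior probability ≈ 0.1172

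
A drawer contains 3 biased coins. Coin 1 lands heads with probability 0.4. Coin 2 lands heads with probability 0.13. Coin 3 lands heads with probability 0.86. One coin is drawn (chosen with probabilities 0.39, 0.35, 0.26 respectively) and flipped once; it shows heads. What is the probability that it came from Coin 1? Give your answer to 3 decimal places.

Tabulate prior·likelihood by source: [1] prior 0.39, lik 0.4, product 0.1560; [2] prior 0.35, lik 0.13, product 0.04550; [3] prior 0.26, lik 0.86, product 0.2236.
Normalizing constant = 0.42510; the posterior for Coin 1 is its product over the sum, 0.1560/0.42510 = 0.367.

Posterior probability ≈ 0.367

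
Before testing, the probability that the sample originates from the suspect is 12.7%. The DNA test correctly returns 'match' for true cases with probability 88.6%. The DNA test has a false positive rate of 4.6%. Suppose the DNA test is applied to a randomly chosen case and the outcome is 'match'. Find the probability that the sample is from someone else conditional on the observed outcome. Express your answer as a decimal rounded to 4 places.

P(¬H | E) ≈ 0.2630

Write H for 'the sample originates from the suspect'. Prior odds H:¬H = 0.127/0.873 = 0.14548. For the 'match' outcome, the likelihood ratio is 0.886/0.046 = 19.261.
Posterior odds = 0.14548 × 19.261 = 2.8020, so P(H|E) = 2.8020/(1+2.8020) = 0.7370. Then P(¬H|E) = 1 − 0.7370 = 0.2630.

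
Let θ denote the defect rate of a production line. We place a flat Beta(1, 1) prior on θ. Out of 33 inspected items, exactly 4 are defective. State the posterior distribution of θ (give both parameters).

Posterior: Beta(5, 30)

Observing 4 successes and 29 failures updates Beta(1, 1) by adding the success and failure counts to the two shape parameters: α = 1+4 = 5, β = 1+29 = 30.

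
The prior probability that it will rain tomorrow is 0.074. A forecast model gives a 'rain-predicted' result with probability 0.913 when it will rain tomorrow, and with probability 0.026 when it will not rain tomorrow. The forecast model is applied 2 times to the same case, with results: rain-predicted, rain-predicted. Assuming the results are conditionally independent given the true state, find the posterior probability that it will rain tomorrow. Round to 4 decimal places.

Posterior P(H) ≈ 0.9900

With H the event that it will rain tomorrow, the joint likelihood of the observed sequence is P(data|H) = 0.913·0.913 = 0.83357 and P(data|¬H) = 0.026·0.026 = 0.00067600.
Bayes: P(H|data) = 0.074·0.83357 / (0.074·0.83357 + 0.926·0.00067600) = 0.061684/0.062310 = 0.9900.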